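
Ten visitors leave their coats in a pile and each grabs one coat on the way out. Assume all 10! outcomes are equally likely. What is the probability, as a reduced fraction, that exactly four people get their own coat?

53/3456

Favorable outcomes: C(10,4)·!6 = 210·265 = 55650.
Total outcomes: 10! = 3628800.
Probability = 55650/3628800 = 53/3456.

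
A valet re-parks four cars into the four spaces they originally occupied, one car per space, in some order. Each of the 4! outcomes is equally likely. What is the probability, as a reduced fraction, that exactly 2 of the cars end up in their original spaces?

1/4

Favorable outcomes: C(4,2)·!2 = 6·1 = 6.
Total outcomes: 4! = 24.
Probability = 6/24 = 1/4.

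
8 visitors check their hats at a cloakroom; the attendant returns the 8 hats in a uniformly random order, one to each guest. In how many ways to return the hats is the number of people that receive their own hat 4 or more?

Sum C(8,i)·!(8-i) for i = 4..8:
  i=4: C(8,4)·!4 = 70·9 = 630
  i=5: C(8,5)·!3 = 56·2 = 112
  i=6: C(8,6)·!2 = 28·1 = 28
  i=7: C(8,7)·!1 = 8·0 = 0
  i=8: C(8,8)·!0 = 1·1 = 1
Total = 771.

771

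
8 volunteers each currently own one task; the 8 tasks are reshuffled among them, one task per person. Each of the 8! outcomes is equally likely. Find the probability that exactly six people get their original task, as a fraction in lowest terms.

Favorable outcomes: C(8,6)·!2 = 28·1 = 28.
Total outcomes: 8! = 40320.
Probability = 28/40320 = 1/1440.

1/1440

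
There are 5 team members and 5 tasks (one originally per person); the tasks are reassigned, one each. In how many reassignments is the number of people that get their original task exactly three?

Pick the 3 fixed positions: C(5,3) = 10 ways.
The other 2 form a derangement: !2 = 1.
Total: 10 × 1 = 10.

10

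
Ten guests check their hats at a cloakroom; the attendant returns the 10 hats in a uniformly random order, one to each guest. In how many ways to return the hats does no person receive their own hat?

1334961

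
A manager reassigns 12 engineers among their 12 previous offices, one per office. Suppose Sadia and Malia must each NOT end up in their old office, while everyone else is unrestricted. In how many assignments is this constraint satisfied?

Let A_j be the event that the j-th constrained one is fixed. By inclusion-exclusion over the 2 events:
Σ_{j=0}^{2} (-1)^j C(2,j)(12-j)!
= C(2,0)·12! - C(2,1)·11! + C(2,2)·10!
= 479001600 - 79833600 + 3628800
= 402796800

402796800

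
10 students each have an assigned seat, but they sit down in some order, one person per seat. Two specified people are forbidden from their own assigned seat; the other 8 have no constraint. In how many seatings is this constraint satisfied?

Let A_j be the event that the j-th constrained one is fixed. By inclusion-exclusion over the 2 events:
Σ_{j=0}^{2} (-1)^j C(2,j)(10-j)!
= C(2,0)·10! - C(2,1)·9! + C(2,2)·8!
= 3628800 - 725760 + 40320
= 2943360

2943360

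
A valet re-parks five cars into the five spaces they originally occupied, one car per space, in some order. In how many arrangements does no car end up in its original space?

The subfactorial !5 = [5!/e] (nearest integer).
5! = 120, and 120/e ≈ 44.15, so !5 = 44.

44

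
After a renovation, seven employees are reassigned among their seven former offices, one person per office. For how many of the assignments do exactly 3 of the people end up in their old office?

Choose which 3 of the 7 are fixed: C(7,3) = 35.
The other 4 form a derangement: !4 = 9.
Total: 35 × 9 = 315.

315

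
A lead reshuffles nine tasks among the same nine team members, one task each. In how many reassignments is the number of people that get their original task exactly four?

5544

Choose which 4 of the 9 are fixed: C(9,4) = 126.
The remaining 5 must be deranged: !5 = 44.
Total: 126 × 44 = 5544.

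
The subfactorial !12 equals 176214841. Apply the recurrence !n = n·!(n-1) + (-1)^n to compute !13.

2290792932

!13 = 13·176214841 - 1 = 2290792932.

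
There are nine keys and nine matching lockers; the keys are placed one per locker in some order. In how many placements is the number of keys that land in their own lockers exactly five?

1134

Choose which 5 of the 9 are fixed: C(9,5) = 126.
The remaining 4 must be deranged: !4 = 9.
Total: 126 × 9 = 1134.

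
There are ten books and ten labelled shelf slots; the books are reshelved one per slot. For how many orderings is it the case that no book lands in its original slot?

1334961

Use !n = n·!(n-1) + (-1)^n.
!10 = 10·133496 + 1 = 1334961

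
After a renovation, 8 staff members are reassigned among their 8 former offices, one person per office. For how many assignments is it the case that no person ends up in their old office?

14833

The subfactorial !8 = [8!/e] (nearest integer).
8! = 40320, and 40320/e ≈ 14832.90, so !8 = 14833.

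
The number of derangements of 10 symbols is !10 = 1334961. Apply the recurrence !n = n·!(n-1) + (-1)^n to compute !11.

14684570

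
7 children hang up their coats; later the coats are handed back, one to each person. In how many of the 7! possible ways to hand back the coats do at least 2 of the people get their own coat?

1331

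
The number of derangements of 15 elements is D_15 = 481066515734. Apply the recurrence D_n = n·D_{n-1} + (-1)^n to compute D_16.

7697064251745

D_16 = 16·481066515734 + 1 = 7697064251745.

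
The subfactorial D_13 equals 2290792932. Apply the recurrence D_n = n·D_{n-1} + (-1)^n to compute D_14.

32071101049

D_14 = 14·2290792932 + 1 = 32071101049.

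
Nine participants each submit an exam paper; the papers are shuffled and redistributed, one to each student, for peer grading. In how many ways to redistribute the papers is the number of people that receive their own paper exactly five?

1134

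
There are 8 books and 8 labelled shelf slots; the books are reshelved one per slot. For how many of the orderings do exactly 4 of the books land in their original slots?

630

Choose which 4 of the 8 are fixed: C(8,4) = 70.
The other 4 form a derangement: !4 = 9.
Total: 70 × 9 = 630.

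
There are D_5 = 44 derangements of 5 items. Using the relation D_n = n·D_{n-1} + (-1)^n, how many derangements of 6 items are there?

D_6 = 6·44 + 1 = 265.

265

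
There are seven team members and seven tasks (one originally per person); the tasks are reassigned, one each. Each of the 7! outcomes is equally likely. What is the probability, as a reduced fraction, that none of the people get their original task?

103/280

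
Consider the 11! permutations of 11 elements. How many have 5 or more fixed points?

146114

# with exactly i fixed is C(11,i)·!(11-i); sum over i=5..11:
  i=5: C(11,5)·!6 = 462·265 = 122430
  i=6: C(11,6)·!5 = 462·44 = 20328
  i=7: C(11,7)·!4 = 330·9 = 2970
  i=8: C(11,8)·!3 = 165·2 = 330
  i=9: C(11,9)·!2 = 55·1 = 55
  i=10: C(11,10)·!1 = 11·0 = 0
  i=11: C(11,11)·!0 = 1·1 = 1
Total = 146114.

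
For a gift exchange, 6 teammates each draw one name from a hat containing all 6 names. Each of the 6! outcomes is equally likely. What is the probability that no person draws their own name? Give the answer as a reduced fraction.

Favorable outcomes: !6 = 265.
Total outcomes: 6! = 720.
Probability = 265/720 = 53/144.

53/144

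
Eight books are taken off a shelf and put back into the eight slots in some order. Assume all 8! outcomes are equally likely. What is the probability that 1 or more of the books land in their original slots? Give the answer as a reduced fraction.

Favorable outcomes: Σ_{i≥1} C(8,i)·!(8-i) = 8·1854 + 28·265 + 56·44 + 70·9 + 56·2 + 28·1 + 8·0 + 1·1 = 25487.
Total outcomes: 8! = 40320.
Probability = 25487/40320 = 3641/5760.

3641/5760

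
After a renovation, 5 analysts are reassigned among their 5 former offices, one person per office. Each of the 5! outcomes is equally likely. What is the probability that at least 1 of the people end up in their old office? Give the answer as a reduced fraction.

Favorable outcomes: Σ_{i≥1} C(5,i)·!(5-i) = 5·9 + 10·2 + 10·1 + 5·0 + 1·1 = 76.
Total outcomes: 5! = 120.
Probability = 76/120 = 19/30.

19/30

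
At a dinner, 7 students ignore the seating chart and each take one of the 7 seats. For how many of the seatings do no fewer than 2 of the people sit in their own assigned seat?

1331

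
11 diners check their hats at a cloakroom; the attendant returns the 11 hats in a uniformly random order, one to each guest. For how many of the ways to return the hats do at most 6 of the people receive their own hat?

Sum C(11,i)·!(11-i) for i = 0..6:
  i=0: C(11,0)·!11 = 1·14684570 = 14684570
  i=1: C(11,1)·!10 = 11·1334961 = 14684571
  i=2: C(11,2)·!9 = 55·133496 = 7342280
  i=3: C(11,3)·!8 = 165·14833 = 2447445
  i=4: C(11,4)·!7 = 330·1854 = 611820
  i=5: C(11,5)·!6 = 462·265 = 122430
  i=6: C(11,6)·!5 = 462·44 = 20328
Total = 39913444.

39913444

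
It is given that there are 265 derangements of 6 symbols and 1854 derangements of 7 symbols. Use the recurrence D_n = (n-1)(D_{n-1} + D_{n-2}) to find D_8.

14833

D_8 = (8-1)·(D_7 + D_6) = 7·(1854 + 265) = 7·2119 = 14833.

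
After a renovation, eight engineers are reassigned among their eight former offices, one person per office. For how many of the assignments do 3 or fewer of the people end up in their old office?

Sum C(8,i)·!(8-i) for i = 0..3:
  i=0: C(8,0)·!8 = 1·14833 = 14833
  i=1: C(8,1)·!7 = 8·1854 = 14832
  i=2: C(8,2)·!6 = 28·265 = 7420
  i=3: C(8,3)·!5 = 56·44 = 2464
Total = 39549.

39549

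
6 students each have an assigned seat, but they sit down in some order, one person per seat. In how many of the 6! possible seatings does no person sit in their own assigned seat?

265

The subfactorial !6 = [6!/e] (nearest integer).
6! = 720, and 720/e ≈ 264.87, so !6 = 265.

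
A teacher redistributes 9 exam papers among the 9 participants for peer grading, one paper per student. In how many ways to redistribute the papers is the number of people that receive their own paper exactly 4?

5544

Choose which 4 of the 9 are fixed: C(9,4) = 126.
The other 5 form a derangement: !5 = 44.
Total: 126 × 44 = 5544.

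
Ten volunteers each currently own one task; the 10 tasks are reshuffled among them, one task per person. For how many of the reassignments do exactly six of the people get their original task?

1890

Pick the 6 fixed positions: C(10,6) = 210 ways.
The other 4 form a derangement: !4 = 9.
Total: 210 × 9 = 1890.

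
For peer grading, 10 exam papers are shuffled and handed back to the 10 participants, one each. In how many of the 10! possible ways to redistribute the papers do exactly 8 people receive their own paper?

45

Pick the 8 fixed positions: C(10,8) = 45 ways.
The remaining 2 must be deranged: !2 = 1.
Total: 45 × 1 = 45.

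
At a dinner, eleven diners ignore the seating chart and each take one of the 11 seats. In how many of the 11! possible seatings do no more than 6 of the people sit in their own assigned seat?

# with exactly i fixed is C(11,i)·!(11-i); sum over i=0..6:
  i=0: C(11,0)·!11 = 1·14684570 = 14684570
  i=1: C(11,1)·!10 = 11·1334961 = 14684571
  i=2: C(11,2)·!9 = 55·133496 = 7342280
  i=3: C(11,3)·!8 = 165·14833 = 2447445
  i=4: C(11,4)·!7 = 330·1854 = 611820
  i=5: C(11,5)·!6 = 462·265 = 122430
  i=6: C(11,6)·!5 = 462·44 = 20328
Total = 39913444.

39913444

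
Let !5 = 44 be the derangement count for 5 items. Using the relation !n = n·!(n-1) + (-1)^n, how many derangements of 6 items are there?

265

!6 = 6·44 + 1 = 265.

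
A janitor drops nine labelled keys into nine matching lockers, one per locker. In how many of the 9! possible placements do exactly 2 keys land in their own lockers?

Choose which 2 of the 9 are fixed: C(9,2) = 36.
The remaining 7 must be deranged: !7 = 1854.
Total: 36 × 1854 = 66744.

66744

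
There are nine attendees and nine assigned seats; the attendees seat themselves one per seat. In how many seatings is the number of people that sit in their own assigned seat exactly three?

22260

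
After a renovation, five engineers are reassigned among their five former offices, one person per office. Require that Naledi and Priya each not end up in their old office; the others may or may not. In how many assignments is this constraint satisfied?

78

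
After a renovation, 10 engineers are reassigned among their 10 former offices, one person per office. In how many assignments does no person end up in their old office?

The subfactorial !10 = [10!/e] (nearest integer).
10! = 3628800, and 3628800/e ≈ 1334960.92, so !10 = 1334961.

1334961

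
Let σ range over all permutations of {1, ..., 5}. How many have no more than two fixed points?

Sum C(5,i)·!(5-i) for i = 0..2:
  i=0: C(5,0)·!5 = 1·44 = 44
  i=1: C(5,1)·!4 = 5·9 = 45
  i=2: C(5,2)·!3 = 10·2 = 20
Total = 109.

109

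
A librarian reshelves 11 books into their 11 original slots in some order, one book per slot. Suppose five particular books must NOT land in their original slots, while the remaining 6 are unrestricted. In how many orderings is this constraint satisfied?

25022880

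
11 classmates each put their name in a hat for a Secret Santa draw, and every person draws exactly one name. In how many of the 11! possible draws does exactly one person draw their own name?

14684571

Pick the single fixed position: C(11,1) = 11 ways.
The remaining 10 must be deranged: !10 = 1334961.
Total: 11 × 1334961 = 14684571.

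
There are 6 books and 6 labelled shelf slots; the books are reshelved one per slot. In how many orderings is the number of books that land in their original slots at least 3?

Sum C(6,i)·!(6-i) for i = 3..6:
  i=3: C(6,3)·!3 = 20·2 = 40
  i=4: C(6,4)·!2 = 15·1 = 15
  i=5: C(6,5)·!1 = 6·0 = 0
  i=6: C(6,6)·!0 = 1·1 = 1
Total = 56.

56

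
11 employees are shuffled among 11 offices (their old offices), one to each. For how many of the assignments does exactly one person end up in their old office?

Pick the single fixed position: C(11,1) = 11 ways.
The other 10 form a derangement: !10 = 1334961.
Total: 11 × 1334961 = 14684571.

14684571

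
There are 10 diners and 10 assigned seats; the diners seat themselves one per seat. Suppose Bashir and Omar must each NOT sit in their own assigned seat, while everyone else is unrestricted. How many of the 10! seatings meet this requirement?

2943360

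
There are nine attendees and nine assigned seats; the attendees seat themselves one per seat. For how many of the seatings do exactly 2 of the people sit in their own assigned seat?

66744

Choose which 2 of the 9 are fixed: C(9,2) = 36.
The remaining 7 must be deranged: !7 = 1854.
Total: 36 × 1854 = 66744.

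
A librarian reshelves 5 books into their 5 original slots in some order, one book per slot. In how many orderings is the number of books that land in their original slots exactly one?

Choose which one of the 5 is fixed: C(5,1) = 5.
The other 4 form a derangement: !4 = 9.
Total: 5 × 9 = 45.

45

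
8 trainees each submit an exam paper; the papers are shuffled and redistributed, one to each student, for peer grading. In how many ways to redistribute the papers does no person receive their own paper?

14833

!8 is the nearest integer to 8!/e.
8! = 40320, and 40320/e ≈ 14832.90, so !8 = 14833.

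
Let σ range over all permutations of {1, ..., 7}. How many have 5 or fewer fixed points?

# with exactly i fixed is C(7,i)·!(7-i); sum over i=0..5:
  i=0: C(7,0)·!7 = 1·1854 = 1854
  i=1: C(7,1)·!6 = 7·265 = 1855
  i=2: C(7,2)·!5 = 21·44 = 924
  i=3: C(7,3)·!4 = 35·9 = 315
  i=4: C(7,4)·!3 = 35·2 = 70
  i=5: C(7,5)·!2 = 21·1 = 21
Total = 5039.

5039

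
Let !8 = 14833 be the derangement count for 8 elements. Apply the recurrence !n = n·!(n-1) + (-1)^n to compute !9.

133496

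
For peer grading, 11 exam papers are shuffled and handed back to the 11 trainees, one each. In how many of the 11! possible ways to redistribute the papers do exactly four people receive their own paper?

Pick the 4 fixed positions: C(11,4) = 330 ways.
The remaining 7 must be deranged: !7 = 1854.
Total: 330 × 1854 = 611820.

611820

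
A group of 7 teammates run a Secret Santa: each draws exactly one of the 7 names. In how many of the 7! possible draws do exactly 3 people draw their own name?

315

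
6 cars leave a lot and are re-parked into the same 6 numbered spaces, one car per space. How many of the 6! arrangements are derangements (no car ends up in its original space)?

265

Use !n = n·!(n-1) + (-1)^n.
!6 = 6·44 + 1 = 265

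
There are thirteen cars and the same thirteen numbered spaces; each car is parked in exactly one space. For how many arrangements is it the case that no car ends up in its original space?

2290792932

Use !n = n·!(n-1) + (-1)^n.
!13 = 13·176214841 - 1 = 2290792932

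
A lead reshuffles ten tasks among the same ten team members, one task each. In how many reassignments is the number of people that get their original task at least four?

# with exactly i fixed is C(10,i)·!(10-i); sum over i=4..10:
  i=4: C(10,4)·!6 = 210·265 = 55650
  i=5: C(10,5)·!5 = 252·44 = 11088
  i=6: C(10,6)·!4 = 210·9 = 1890
  i=7: C(10,7)·!3 = 120·2 = 240
  i=8: C(10,8)·!2 = 45·1 = 45
  i=9: C(10,9)·!1 = 10·0 = 0
  i=10: C(10,10)·!0 = 1·1 = 1
Total = 68914.

68914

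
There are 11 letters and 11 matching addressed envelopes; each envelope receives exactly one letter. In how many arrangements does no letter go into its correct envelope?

14684570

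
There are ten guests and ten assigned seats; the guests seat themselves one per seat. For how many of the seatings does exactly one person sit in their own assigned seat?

Pick the single fixed position: C(10,1) = 10 ways.
The remaining 9 must be deranged: !9 = 133496.
Total: 10 × 133496 = 1334960.

1334960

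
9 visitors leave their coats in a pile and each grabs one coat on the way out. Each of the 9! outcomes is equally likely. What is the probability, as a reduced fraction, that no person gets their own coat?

16687/45360

Favorable outcomes: !9 = 133496.
Total outcomes: 9! = 362880.
Probability = 133496/362880 = 16687/45360.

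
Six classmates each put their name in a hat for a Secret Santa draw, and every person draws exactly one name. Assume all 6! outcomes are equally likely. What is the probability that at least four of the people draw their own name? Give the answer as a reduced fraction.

1/45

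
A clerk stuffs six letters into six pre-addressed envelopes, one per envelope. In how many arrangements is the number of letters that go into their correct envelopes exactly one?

264

Pick the single fixed position: C(6,1) = 6 ways.
The remaining 5 must be deranged: !5 = 44.
Total: 6 × 44 = 264.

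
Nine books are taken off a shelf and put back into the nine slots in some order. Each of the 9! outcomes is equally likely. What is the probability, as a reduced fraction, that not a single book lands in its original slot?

16687/45360

Favorable outcomes: !9 = 133496.
Total outcomes: 9! = 362880.
Probability = 133496/362880 = 16687/45360.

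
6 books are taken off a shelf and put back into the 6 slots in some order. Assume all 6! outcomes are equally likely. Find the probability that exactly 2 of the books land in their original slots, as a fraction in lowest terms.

3/16

Favorable outcomes: C(6,2)·!4 = 15·9 = 135.
Total outcomes: 6! = 720.
Probability = 135/720 = 3/16.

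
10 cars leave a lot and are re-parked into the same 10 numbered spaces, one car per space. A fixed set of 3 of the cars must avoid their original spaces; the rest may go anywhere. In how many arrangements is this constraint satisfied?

Inclusion-exclusion on the 3 forbidden self-matches:
Σ_{j=0}^{3} (-1)^j C(3,j)(10-j)!
= C(3,0)·10! - C(3,1)·9! + C(3,2)·8! - C(3,3)·7!
= 3628800 - 1088640 + 120960 - 5040
= 2656080

2656080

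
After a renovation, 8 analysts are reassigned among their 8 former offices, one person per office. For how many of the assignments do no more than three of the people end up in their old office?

39549

Sum C(8,i)·!(8-i) for i = 0..3:
  i=0: C(8,0)·!8 = 1·14833 = 14833
  i=1: C(8,1)·!7 = 8·1854 = 14832
  i=2: C(8,2)·!6 = 28·265 = 7420
  i=3: C(8,3)·!5 = 56·44 = 2464
Total = 39549.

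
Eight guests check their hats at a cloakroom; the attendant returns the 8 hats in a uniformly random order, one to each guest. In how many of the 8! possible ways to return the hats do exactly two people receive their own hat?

7420

Pick the 2 fixed positions: C(8,2) = 28 ways.
The other 6 form a derangement: !6 = 265.
Total: 28 × 265 = 7420.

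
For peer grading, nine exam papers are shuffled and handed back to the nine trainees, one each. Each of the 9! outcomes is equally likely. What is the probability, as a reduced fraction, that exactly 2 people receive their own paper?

Favorable outcomes: C(9,2)·!7 = 36·1854 = 66744.
Total outcomes: 9! = 362880.
Probability = 66744/362880 = 103/560.

103/560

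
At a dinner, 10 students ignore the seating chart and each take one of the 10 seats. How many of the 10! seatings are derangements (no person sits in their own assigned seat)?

Use !n = n·!(n-1) + (-1)^n.
!10 = 10·133496 + 1 = 1334961

1334961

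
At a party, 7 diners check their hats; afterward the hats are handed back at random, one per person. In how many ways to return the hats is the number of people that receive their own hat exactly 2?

924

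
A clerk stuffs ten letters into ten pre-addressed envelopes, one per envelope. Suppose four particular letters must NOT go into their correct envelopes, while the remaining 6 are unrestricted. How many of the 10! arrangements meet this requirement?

2399760

Inclusion-exclusion on the 4 forbidden self-matches:
Σ_{j=0}^{4} (-1)^j C(4,j)(10-j)!
= C(4,0)·10! - C(4,1)·9! + C(4,2)·8! - C(4,3)·7! + C(4,4)·6!
= 3628800 - 1451520 + 241920 - 20160 + 720
= 2399760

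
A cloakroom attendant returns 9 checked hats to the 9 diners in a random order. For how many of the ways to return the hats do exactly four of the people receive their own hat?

Choose which 4 of the 9 are fixed: C(9,4) = 126.
The remaining 5 must be deranged: !5 = 44.
Total: 126 × 44 = 5544.

5544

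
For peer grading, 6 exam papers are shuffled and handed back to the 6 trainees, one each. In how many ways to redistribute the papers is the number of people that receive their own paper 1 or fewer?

529

# with exactly i fixed is C(6,i)·!(6-i); sum over i=0..1:
  i=0: C(6,0)·!6 = 1·265 = 265
  i=1: C(6,1)·!5 = 6·44 = 264
Total = 529.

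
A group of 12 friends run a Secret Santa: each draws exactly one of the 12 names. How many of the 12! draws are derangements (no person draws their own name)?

176214841

The number of derangements of 12 is !12 = Σ_{k=0}^{12} (-1)^k·12!/k!
= 12! - 12!/1! + 12!/2! - 12!/3! + 12!/4! - 12!/5! + 12!/6! - 12!/7! + 12!/8! - 12!/9! + 12!/10! - 12!/11! + 12!/12!
= 479001600 - 479001600 + 239500800 - 79833600 + 19958400 - 3991680 + 665280 - 95040 + 11880 - 1320 + 132 - 12 + 1
= 176214841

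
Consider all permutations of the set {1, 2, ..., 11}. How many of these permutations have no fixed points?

!11 = 11! · Σ_{k=0}^{11} (-1)^k/k!
= 11! - 11!/1! + 11!/2! - 11!/3! + 11!/4! - 11!/5! + 11!/6! - 11!/7! + 11!/8! - 11!/9! + 11!/10! - 11!/11!
= 39916800 - 39916800 + 19958400 - 6652800 + 1663200 - 332640 + 55440 - 7920 + 990 - 110 + 11 - 1
= 14684570

14684570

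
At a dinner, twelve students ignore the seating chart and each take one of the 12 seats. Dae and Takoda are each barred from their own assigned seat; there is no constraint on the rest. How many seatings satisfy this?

Let A_j be the event that the j-th constrained one is fixed. By inclusion-exclusion over the 2 events:
Σ_{j=0}^{2} (-1)^j C(2,j)(12-j)!
= C(2,0)·12! - C(2,1)·11! + C(2,2)·10!
= 479001600 - 79833600 + 3628800
= 402796800

402796800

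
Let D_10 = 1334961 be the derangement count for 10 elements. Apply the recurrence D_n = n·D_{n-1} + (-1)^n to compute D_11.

14684570

D_11 = 11·1334961 - 1 = 14684570.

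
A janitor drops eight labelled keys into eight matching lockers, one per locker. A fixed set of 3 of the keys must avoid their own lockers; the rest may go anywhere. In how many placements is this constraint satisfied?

27240

Let A_j be the event that the j-th constrained one is fixed. By inclusion-exclusion over the 3 events:
Σ_{j=0}^{3} (-1)^j C(3,j)(8-j)!
= C(3,0)·8! - C(3,1)·7! + C(3,2)·6! - C(3,3)·5!
= 40320 - 15120 + 2160 - 120
= 27240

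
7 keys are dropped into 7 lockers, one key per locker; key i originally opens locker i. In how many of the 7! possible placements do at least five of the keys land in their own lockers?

22

Sum C(7,i)·!(7-i) for i = 5..7:
  i=5: C(7,5)·!2 = 21·1 = 21
  i=6: C(7,6)·!1 = 7·0 = 0
  i=7: C(7,7)·!0 = 1·1 = 1
Total = 22.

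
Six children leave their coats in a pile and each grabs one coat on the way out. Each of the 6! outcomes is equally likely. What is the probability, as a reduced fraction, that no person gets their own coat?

53/144

Favorable outcomes: !6 = 265.
Total outcomes: 6! = 720.
Probability = 265/720 = 53/144.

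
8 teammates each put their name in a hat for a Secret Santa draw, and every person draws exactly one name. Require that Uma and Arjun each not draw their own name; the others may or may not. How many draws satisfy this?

30960

Let A_j be the event that the j-th constrained one is fixed. By inclusion-exclusion over the 2 events:
Σ_{j=0}^{2} (-1)^j C(2,j)(8-j)!
= C(2,0)·8! - C(2,1)·7! + C(2,2)·6!
= 40320 - 10080 + 720
= 30960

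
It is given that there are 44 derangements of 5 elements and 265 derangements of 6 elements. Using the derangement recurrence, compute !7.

1854

!7 = (7-1)·(!6 + !5) = 6·(265 + 44) = 6·309 = 1854.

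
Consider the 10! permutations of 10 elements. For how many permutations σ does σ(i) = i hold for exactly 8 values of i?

45

Choose which 8 of the 10 are fixed: C(10,8) = 45.
The other 2 form a derangement: !2 = 1.
Total: 45 × 1 = 45.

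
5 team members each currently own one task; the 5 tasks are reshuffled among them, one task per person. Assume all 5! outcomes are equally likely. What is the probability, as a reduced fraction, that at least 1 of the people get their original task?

19/30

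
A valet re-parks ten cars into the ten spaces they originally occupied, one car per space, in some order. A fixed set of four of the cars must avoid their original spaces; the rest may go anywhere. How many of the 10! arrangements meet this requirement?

2399760

Inclusion-exclusion on the 4 forbidden self-matches:
Σ_{j=0}^{4} (-1)^j C(4,j)(10-j)!
= C(4,0)·10! - C(4,1)·9! + C(4,2)·8! - C(4,3)·7! + C(4,4)·6!
= 3628800 - 1451520 + 241920 - 20160 + 720
= 2399760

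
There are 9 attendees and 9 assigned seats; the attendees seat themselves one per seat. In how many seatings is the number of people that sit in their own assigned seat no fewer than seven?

Sum C(9,i)·!(9-i) for i = 7..9:
  i=7: C(9,7)·!2 = 36·1 = 36
  i=8: C(9,8)·!1 = 9·0 = 0
  i=9: C(9,9)·!0 = 1·1 = 1
Total = 37.

37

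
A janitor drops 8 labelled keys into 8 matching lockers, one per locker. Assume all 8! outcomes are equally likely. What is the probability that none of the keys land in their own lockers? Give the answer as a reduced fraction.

2119/5760

Favorable outcomes: !8 = 14833.
Total outcomes: 8! = 40320.
Probability = 14833/40320 = 2119/5760.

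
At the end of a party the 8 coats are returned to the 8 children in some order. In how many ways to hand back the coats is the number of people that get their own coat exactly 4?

630

Choose which 4 of the 8 are fixed: C(8,4) = 70.
The other 4 form a derangement: !4 = 9.
Total: 70 × 9 = 630.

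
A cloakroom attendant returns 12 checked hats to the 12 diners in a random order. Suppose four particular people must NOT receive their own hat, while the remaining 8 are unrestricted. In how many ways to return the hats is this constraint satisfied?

Inclusion-exclusion on the 4 forbidden self-matches:
Σ_{j=0}^{4} (-1)^j C(4,j)(12-j)!
= C(4,0)·12! - C(4,1)·11! + C(4,2)·10! - C(4,3)·9! + C(4,4)·8!
= 479001600 - 159667200 + 21772800 - 1451520 + 40320
= 339696000

339696000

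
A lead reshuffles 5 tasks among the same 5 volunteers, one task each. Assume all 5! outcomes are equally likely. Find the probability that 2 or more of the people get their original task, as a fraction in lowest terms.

Favorable outcomes: Σ_{i≥2} C(5,i)·!(5-i) = 10·2 + 10·1 + 5·0 + 1·1 = 31.
Total outcomes: 5! = 120.
Probability = 31/120 = 31/120.

31/120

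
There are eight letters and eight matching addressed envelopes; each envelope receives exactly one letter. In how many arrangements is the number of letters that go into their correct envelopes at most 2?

37085

# with exactly i fixed is C(8,i)·!(8-i); sum over i=0..2:
  i=0: C(8,0)·!8 = 1·14833 = 14833
  i=1: C(8,1)·!7 = 8·1854 = 14832
  i=2: C(8,2)·!6 = 28·265 = 7420
Total = 37085.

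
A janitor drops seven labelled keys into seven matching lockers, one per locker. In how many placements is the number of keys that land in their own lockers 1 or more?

Sum C(7,i)·!(7-i) for i = 1..7:
  i=1: C(7,1)·!6 = 7·265 = 1855
  i=2: C(7,2)·!5 = 21·44 = 924
  i=3: C(7,3)·!4 = 35·9 = 315
  i=4: C(7,4)·!3 = 35·2 = 70
  i=5: C(7,5)·!2 = 21·1 = 21
  i=6: C(7,6)·!1 = 7·0 = 0
  i=7: C(7,7)·!0 = 1·1 = 1
Total = 3186.

3186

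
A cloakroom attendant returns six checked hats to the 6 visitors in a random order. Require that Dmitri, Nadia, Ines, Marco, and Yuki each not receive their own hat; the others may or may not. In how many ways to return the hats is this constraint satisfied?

309

Let A_j be the event that the j-th constrained one is fixed. By inclusion-exclusion over the 5 events:
Σ_{j=0}^{5} (-1)^j C(5,j)(6-j)!
= C(5,0)·6! - C(5,1)·5! + C(5,2)·4! - C(5,3)·3! + C(5,4)·2! - C(5,5)·1!
= 720 - 600 + 240 - 60 + 10 - 1
= 309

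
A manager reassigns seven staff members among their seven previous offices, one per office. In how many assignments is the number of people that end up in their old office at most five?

5039

Sum C(7,i)·!(7-i) for i = 0..5:
  i=0: C(7,0)·!7 = 1·1854 = 1854
  i=1: C(7,1)·!6 = 7·265 = 1855
  i=2: C(7,2)·!5 = 21·44 = 924
  i=3: C(7,3)·!4 = 35·9 = 315
  i=4: C(7,4)·!3 = 35·2 = 70
  i=5: C(7,5)·!2 = 21·1 = 21
Total = 5039.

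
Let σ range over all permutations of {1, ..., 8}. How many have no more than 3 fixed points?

Sum C(8,i)·!(8-i) for i = 0..3:
  i=0: C(8,0)·!8 = 1·14833 = 14833
  i=1: C(8,1)·!7 = 8·1854 = 14832
  i=2: C(8,2)·!6 = 28·265 = 7420
  i=3: C(8,3)·!5 = 56·44 = 2464
Total = 39549.

39549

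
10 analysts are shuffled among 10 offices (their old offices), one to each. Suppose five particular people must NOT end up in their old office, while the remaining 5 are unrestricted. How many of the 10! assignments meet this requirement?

2170680

Inclusion-exclusion on the 5 forbidden self-matches:
Σ_{j=0}^{5} (-1)^j C(5,j)(10-j)!
= C(5,0)·10! - C(5,1)·9! + C(5,2)·8! - C(5,3)·7! + C(5,4)·6! - C(5,5)·5!
= 3628800 - 1814400 + 403200 - 50400 + 3600 - 120
= 2170680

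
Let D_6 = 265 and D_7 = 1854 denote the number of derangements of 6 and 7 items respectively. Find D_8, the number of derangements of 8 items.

14833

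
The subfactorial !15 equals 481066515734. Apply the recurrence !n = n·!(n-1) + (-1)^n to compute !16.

7697064251745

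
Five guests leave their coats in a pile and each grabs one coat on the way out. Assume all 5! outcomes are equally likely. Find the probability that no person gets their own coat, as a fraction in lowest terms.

11/30

Favorable outcomes: !5 = 44.
Total outcomes: 5! = 120.
Probability = 44/120 = 11/30.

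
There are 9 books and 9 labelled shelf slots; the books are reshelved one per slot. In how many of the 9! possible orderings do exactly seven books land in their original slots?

Pick the 7 fixed positions: C(9,7) = 36 ways.
The remaining 2 must be deranged: !2 = 1.
Total: 36 × 1 = 36.

36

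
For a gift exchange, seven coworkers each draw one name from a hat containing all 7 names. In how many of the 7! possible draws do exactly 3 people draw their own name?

Choose which 3 of the 7 are fixed: C(7,3) = 35.
The other 4 form a derangement: !4 = 9.
Total: 35 × 9 = 315.

315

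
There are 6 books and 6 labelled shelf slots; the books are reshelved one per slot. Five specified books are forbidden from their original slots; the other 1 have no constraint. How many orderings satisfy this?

309

Inclusion-exclusion on the 5 forbidden self-matches:
Σ_{j=0}^{5} (-1)^j C(5,j)(6-j)!
= C(5,0)·6! - C(5,1)·5! + C(5,2)·4! - C(5,3)·3! + C(5,4)·2! - C(5,5)·1!
= 720 - 600 + 240 - 60 + 10 - 1
= 309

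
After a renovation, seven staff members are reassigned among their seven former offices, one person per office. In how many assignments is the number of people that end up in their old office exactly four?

Pick the 4 fixed positions: C(7,4) = 35 ways.
The remaining 3 must be deranged: !3 = 2.
Total: 35 × 2 = 70.

70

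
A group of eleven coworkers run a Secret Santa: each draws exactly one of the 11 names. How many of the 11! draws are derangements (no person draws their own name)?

!11 = 11! · Σ_{k=0}^{11} (-1)^k/k!
= 11! - 11!/1! + 11!/2! - 11!/3! + 11!/4! - 11!/5! + 11!/6! - 11!/7! + 11!/8! - 11!/9! + 11!/10! - 11!/11!
= 39916800 - 39916800 + 19958400 - 6652800 + 1663200 - 332640 + 55440 - 7920 + 990 - 110 + 11 - 1
= 14684570

14684570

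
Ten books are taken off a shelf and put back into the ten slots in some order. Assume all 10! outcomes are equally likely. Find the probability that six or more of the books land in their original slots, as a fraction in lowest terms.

Favorable outcomes: Σ_{i≥6} C(10,i)·!(10-i) = 210·9 + 120·2 + 45·1 + 10·0 + 1·1 = 2176.
Total outcomes: 10! = 3628800.
Probability = 2176/3628800 = 17/28350.

17/28350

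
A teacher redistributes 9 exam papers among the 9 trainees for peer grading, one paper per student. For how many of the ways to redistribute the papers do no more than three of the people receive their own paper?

355997

# with exactly i fixed is C(9,i)·!(9-i); sum over i=0..3:
  i=0: C(9,0)·!9 = 1·133496 = 133496
  i=1: C(9,1)·!8 = 9·14833 = 133497
  i=2: C(9,2)·!7 = 36·1854 = 66744
  i=3: C(9,3)·!6 = 84·265 = 22260
Total = 355997.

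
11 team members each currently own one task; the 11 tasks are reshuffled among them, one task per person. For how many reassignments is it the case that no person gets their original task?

Recurrence: !11 = 11·!10 + (-1)^11.
!11 = 11·1334961 - 1 = 14684570

14684570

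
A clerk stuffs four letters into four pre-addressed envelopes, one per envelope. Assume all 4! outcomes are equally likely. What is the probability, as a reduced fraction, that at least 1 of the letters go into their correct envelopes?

5/8

Favorable outcomes: Σ_{i≥1} C(4,i)·!(4-i) = 4·2 + 6·1 + 4·0 + 1·1 = 15.
Total outcomes: 4! = 24.
Probability = 15/24 = 5/8.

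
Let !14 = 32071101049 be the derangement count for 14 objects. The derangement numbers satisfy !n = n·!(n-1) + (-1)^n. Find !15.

!15 = 15·32071101049 - 1 = 481066515734.

481066515734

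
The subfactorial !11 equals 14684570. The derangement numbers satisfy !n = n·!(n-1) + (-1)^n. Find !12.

!12 = 12·14684570 + 1 = 176214841.

176214841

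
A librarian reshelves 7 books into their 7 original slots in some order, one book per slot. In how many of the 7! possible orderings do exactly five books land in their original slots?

21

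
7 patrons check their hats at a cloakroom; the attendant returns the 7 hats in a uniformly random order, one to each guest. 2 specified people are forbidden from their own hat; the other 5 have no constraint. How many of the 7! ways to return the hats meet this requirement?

3720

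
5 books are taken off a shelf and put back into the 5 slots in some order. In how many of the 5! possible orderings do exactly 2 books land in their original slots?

20

Pick the 2 fixed positions: C(5,2) = 10 ways.
The other 3 form a derangement: !3 = 2.
Total: 10 × 2 = 20.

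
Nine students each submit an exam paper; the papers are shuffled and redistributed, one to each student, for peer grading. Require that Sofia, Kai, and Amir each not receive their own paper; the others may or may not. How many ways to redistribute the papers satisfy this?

Inclusion-exclusion on the 3 forbidden self-matches:
Σ_{j=0}^{3} (-1)^j C(3,j)(9-j)!
= C(3,0)·9! - C(3,1)·8! + C(3,2)·7! - C(3,3)·6!
= 362880 - 120960 + 15120 - 720
= 256320

256320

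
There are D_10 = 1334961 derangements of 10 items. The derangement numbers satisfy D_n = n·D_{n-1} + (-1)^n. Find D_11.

14684570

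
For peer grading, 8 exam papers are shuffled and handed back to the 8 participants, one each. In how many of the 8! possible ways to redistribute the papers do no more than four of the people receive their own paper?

40179

# with exactly i fixed is C(8,i)·!(8-i); sum over i=0..4:
  i=0: C(8,0)·!8 = 1·14833 = 14833
  i=1: C(8,1)·!7 = 8·1854 = 14832
  i=2: C(8,2)·!6 = 28·265 = 7420
  i=3: C(8,3)·!5 = 56·44 = 2464
  i=4: C(8,4)·!4 = 70·9 = 630
Total = 40179.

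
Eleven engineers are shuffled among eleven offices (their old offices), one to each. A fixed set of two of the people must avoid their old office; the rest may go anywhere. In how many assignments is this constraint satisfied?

33022080

Inclusion-exclusion on the 2 forbidden self-matches:
Σ_{j=0}^{2} (-1)^j C(2,j)(11-j)!
= C(2,0)·11! - C(2,1)·10! + C(2,2)·9!
= 39916800 - 7257600 + 362880
= 33022080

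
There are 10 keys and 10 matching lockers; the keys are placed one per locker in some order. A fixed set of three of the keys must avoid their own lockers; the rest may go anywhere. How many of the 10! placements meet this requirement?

2656080

Let A_j be the event that the j-th constrained one is fixed. By inclusion-exclusion over the 3 events:
Σ_{j=0}^{3} (-1)^j C(3,j)(10-j)!
= C(3,0)·10! - C(3,1)·9! + C(3,2)·8! - C(3,3)·7!
= 3628800 - 1088640 + 120960 - 5040
= 2656080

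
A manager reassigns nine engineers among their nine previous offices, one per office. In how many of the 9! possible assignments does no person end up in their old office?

The number of derangements of 9 is !9 = Σ_{k=0}^{9} (-1)^k·9!/k!
= 9! - 9!/1! + 9!/2! - 9!/3! + 9!/4! - 9!/5! + 9!/6! - 9!/7! + 9!/8! - 9!/9!
= 362880 - 362880 + 181440 - 60480 + 15120 - 3024 + 504 - 72 + 9 - 1
= 133496

133496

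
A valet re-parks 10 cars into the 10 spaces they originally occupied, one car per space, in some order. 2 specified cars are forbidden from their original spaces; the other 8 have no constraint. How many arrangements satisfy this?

2943360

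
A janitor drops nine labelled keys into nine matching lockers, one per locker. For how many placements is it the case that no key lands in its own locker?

The number of derangements of 9 is !9 = Σ_{k=0}^{9} (-1)^k·9!/k!
= 9! - 9!/1! + 9!/2! - 9!/3! + 9!/4! - 9!/5! + 9!/6! - 9!/7! + 9!/8! - 9!/9!
= 362880 - 362880 + 181440 - 60480 + 15120 - 3024 + 504 - 72 + 9 - 1
= 133496

133496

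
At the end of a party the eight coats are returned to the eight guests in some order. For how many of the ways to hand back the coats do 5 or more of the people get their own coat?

Sum C(8,i)·!(8-i) for i = 5..8:
  i=5: C(8,5)·!3 = 56·2 = 112
  i=6: C(8,6)·!2 = 28·1 = 28
  i=7: C(8,7)·!1 = 8·0 = 0
  i=8: C(8,8)·!0 = 1·1 = 1
Total = 141.

141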